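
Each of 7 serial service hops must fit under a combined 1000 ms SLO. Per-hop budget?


Formula: per_stage = total_budget / stages
per_stage = 1000 / 7
per_stage = 142.86 ms

142.86 ms


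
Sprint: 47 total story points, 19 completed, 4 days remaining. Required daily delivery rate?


Formula: Required rate = Remaining points / Days left
Remaining = 47 - 19 = 28 points
Required rate = 28 / 4 = 7.0 points/day

7.0 points/day


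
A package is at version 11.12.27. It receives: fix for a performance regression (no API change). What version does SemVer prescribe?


Current: 11.12.27
Change category: 'fix for a performance regression (no API change)' → patch bump
SemVer rule: patch bump → increment PATCH (MAJOR and MINOR unchanged)
New: 11.12.28

11.12.28


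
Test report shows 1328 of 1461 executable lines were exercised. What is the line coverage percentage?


Coverage = covered / total * 100
Coverage = 1328 / 1461 * 100
Coverage = 90.9%

90.9%


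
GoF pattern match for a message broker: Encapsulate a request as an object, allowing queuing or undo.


This matches the Command pattern

Command


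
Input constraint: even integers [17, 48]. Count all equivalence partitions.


Constraint: even integers in [17, 48]
Class 1: x < 17 — out-of-range invalid
Class 2: x in [17,48] but odd — wrong type invalid
Class 3: x in [17,48] and even — valid
Class 4: x > 48 — out-of-range invalid
Total equivalence classes: 4

4 equivalence classes


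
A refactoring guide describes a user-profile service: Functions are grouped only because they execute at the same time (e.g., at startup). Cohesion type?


Reasoning: Related by timing only
Type: Temporal cohesion

Temporal cohesion


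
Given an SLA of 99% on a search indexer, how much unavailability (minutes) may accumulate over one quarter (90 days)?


Formula: allowed downtime = period * (100 - SLA) / 100
Period (quarter (90 days)) = 129600 minutes
Unavailability fraction = (100 - 99.0) / 100
Allowed downtime = 129600 * (100 - 99.0) / 100
Allowed downtime = 1296.0 minutes

1296.0 minutes


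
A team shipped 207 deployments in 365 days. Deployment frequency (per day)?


Formula: deployments per day = releases / days
= 207 / 365
= 0.567 deploys/day
(equivalently, 3.97 deploys/week)

0.567 deploys/day


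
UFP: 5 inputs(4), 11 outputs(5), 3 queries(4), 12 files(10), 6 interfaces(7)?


UFP = EI*4 + EO*5 + EQ*4 + ILF*10 + EIF*7
UFP = 5*4 + 11*5 + 3*4 + 12*10 + 6*7
UFP = 20 + 55 + 12 + 120 + 42
UFP = 249

249


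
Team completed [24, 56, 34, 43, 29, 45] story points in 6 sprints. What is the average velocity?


Formula: Avg velocity = Total points / Number of sprints
Points: [24, 56, 34, 43, 29, 45]
Sum = 24 + 56 + 34 + 43 + 29 + 45 = 231
Avg velocity = 231 / 6 = 38.5 points/sprint

38.5 points/sprint


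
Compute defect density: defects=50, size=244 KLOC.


Defect density = defects / KLOC
Defect density = 50 / 244
Defect density = 0.205 defects/KLOC

0.205 defects/KLOC


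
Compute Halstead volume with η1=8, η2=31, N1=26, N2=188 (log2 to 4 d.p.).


Formula: V = N * log2(η), where N = N1 + N2 and η = η1 + η2
η = 8 + 31 = 39
N = 26 + 188 = 214
log2(39) ≈ 5.2854
V = 214 * 5.2854 = 1131.08

1131.08


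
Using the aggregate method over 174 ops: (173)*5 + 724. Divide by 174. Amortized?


Formula: Amortized cost = Total cost / Operations
Total cost = (173 * 5) + (1 * 724)
Total cost = 865 + 724 = 1589
Amortized = 1589 / 174 = 9.1322

9.1322


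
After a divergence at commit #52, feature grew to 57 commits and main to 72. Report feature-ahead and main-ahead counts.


Common ancestor: commit #52
feature commits after divergence: 57 - 52 = 5
main commits after divergence: 72 - 52 = 20
feature is 5 commits ahead of main
main is 20 commits ahead of feature

feature ahead: 5, main ahead: 20


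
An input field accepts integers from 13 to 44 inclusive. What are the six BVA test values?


Range: [13, 44]
Boundaries: just below min, min, min+1, max-1, max, just above max
Values: [12, 13, 14, 43, 44, 45]

[12, 13, 14, 43, 44, 45]


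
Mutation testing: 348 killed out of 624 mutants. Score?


Mutation score = killed / total * 100
Mutation score = 348 / 624 * 100
Mutation score = 55.77%

55.77%


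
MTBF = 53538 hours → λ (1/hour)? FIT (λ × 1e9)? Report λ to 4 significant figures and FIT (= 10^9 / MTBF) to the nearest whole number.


Formula: λ = 1 / MTBF; FIT = λ × 1e9 = 1e9 / MTBF
λ = 1 / 53538 ≈ 1.868e-05 failures/hour
FIT = 1e9 / 53538 ≈ 18678 failures per 1e9 hours (nearest whole number)

λ = 1.868e-05 /h, FIT = 18678


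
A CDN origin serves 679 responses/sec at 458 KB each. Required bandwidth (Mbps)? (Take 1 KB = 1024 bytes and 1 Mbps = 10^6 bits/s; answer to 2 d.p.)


Formula: Mbps = payload_bytes * RPS * 8 / 1e6
Payload per request = 458 KB = 458 * 1024 = 468992 bytes
Total bytes/sec = 468992 * 679 = 318445568
Total bits/sec = 318445568 * 8 = 2547564544
Mbps = 2547564544 / 1e6 = 2547.56

2547.56 Mbps


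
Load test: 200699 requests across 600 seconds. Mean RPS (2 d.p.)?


Formula: throughput = requests / seconds
throughput = 200699 / 600
throughput = 334.5 requests/second

334.5 requests/second


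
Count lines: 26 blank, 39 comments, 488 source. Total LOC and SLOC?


Total LOC = blank + comment + code
Total LOC = 26 + 39 + 488 = 553
SLOC (source only) = code = 488

Total LOC: 553, SLOC: 488


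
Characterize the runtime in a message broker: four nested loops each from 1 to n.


Reasoning: four levels of nesting
Complexity: O(n^4)

O(n^4)


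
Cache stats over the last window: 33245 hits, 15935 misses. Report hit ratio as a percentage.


Formula: hit rate = hits / (hits + misses) * 100
hit rate = 33245 / (33245 + 15935) * 100
hit rate = 33245 / 49180 * 100
hit rate = 67.6%

67.6%


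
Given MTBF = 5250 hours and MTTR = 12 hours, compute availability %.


Availability = MTBF / (MTBF + MTTR)
Availability = 5250 / (5250 + 12)
Availability = 5250 / 5262
Availability = 99.7719%

99.7719%


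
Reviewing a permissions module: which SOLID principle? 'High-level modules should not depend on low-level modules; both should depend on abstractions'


This describes the Dependency Inversion Principle (DIP)

Dependency Inversion Principle (DIP)


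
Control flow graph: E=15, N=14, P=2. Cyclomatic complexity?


Formula: V(G) = E - N + 2P
V(G) = 15 - 14 + 2*2
V(G) = 1 + 4
V(G) = 5

5


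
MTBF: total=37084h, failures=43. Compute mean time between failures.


Formula: MTBF = Total operating time / Number of failures
MTBF = 37084 / 43
MTBF = 862.42 hours

862.42 hours


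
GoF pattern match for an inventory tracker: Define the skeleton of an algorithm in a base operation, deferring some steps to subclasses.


This matches the Template Method pattern

Template Method


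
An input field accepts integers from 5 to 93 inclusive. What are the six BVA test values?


Range: [5, 93]
Boundaries: just below min, min, min+1, max-1, max, just above max
Values: [4, 5, 6, 92, 93, 94]

[4, 5, 6, 92, 93, 94]


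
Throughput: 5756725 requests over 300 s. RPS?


Formula: throughput = requests / seconds
throughput = 5756725 / 300
throughput = 19189.08 requests/second

19189.08 requests/second


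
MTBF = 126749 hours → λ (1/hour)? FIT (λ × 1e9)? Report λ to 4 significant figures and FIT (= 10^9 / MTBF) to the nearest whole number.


Formula: λ = 1 / MTBF; FIT = λ × 1e9 = 1e9 / MTBF
λ = 1 / 126749 ≈ 7.890e-06 failures/hour
FIT = 1e9 / 126749 ≈ 7890 failures per 1e9 hours (nearest whole number)

λ = 7.890e-06 /h, FIT = 7890


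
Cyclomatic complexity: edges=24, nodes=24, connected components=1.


Formula: V(G) = E - N + 2P
V(G) = 24 - 24 + 2*1
V(G) = 0 + 2
V(G) = 2

2


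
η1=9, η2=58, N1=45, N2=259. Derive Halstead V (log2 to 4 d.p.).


Formula: V = N * log2(η), where N = N1 + N2 and η = η1 + η2
η = 9 + 58 = 67
N = 45 + 259 = 304
log2(67) ≈ 6.0661
V = 304 * 6.0661 = 1844.09

1844.09


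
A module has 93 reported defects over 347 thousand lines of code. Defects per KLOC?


Defect density = defects / KLOC
Defect density = 93 / 347
Defect density = 0.268 defects/KLOC

0.268 defects/KLOC


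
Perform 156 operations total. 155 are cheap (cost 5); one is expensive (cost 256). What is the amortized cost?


Formula: Amortized cost = Total cost / Operations
Total cost = (155 * 5) + (1 * 256)
Total cost = 775 + 256 = 1031
Amortized = 1031 / 156 = 6.609

6.609


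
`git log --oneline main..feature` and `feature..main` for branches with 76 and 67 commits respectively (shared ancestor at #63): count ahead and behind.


Common ancestor: commit #63
feature commits after divergence: 76 - 63 = 13
main commits after divergence: 67 - 63 = 4
feature is 13 commits ahead of main
main is 4 commits ahead of feature

feature ahead: 13, main ahead: 4


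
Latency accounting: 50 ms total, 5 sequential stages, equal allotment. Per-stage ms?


Formula: per_stage = total_budget / stages
per_stage = 50 / 5
per_stage = 10.0 ms

10.0 ms


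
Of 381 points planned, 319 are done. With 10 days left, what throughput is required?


Formula: Required rate = Remaining points / Days left
Remaining = 381 - 319 = 62 points
Required rate = 62 / 10 = 6.2 points/day

6.2 points/day


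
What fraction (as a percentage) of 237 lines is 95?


Coverage = covered / total * 100
Coverage = 95 / 237 * 100
Coverage = 40.08%

40.08%


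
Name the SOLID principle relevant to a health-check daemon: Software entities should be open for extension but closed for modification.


This describes the Open/Closed Principle (OCP)

Open/Closed Principle (OCP)


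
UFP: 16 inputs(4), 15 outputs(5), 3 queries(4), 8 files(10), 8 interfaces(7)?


UFP = EI*4 + EO*5 + EQ*4 + ILF*10 + EIF*7
UFP = 16*4 + 15*5 + 3*4 + 8*10 + 8*7
UFP = 64 + 75 + 12 + 80 + 56
UFP = 287

287


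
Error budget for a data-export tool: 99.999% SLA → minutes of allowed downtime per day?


Formula: allowed downtime = period * (100 - SLA) / 100
Period (day) = 1440 minutes
Unavailability fraction = (100 - 99.999) / 100
Allowed downtime = 1440 * (100 - 99.999) / 100
Allowed downtime = 0.0144 minutes

0.0144 minutes


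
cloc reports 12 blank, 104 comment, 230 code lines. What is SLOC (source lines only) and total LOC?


Total LOC = blank + comment + code
Total LOC = 12 + 104 + 230 = 346
SLOC (source only) = code = 230

Total LOC: 346, SLOC: 230


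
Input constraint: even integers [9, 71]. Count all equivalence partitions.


Constraint: even integers in [9, 71]
Class 1: x < 9 — out-of-range invalid
Class 2: x in [9,71] but odd — wrong type invalid
Class 3: x in [9,71] and even — valid
Class 4: x > 71 — out-of-range invalid
Total equivalence classes: 4

4 equivalence classes


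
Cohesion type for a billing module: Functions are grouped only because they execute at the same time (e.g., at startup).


Reasoning: Related by timing only
Type: Temporal cohesion

Temporal cohesion


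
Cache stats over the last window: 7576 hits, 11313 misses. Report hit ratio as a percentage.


Formula: hit rate = hits / (hits + misses) * 100
hit rate = 7576 / (7576 + 11313) * 100
hit rate = 7576 / 18889 * 100
hit rate = 40.11%

40.11%


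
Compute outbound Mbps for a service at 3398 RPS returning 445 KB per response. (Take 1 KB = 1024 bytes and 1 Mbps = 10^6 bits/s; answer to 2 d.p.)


Formula: Mbps = payload_bytes * RPS * 8 / 1e6
Payload per request = 445 KB = 445 * 1024 = 455680 bytes
Total bytes/sec = 455680 * 3398 = 1548400640
Total bits/sec = 1548400640 * 8 = 12387205120
Mbps = 12387205120 / 1e6 = 12387.21

12387.21 Mbps


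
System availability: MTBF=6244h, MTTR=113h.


Availability = MTBF / (MTBF + MTTR)
Availability = 6244 / (6244 + 113)
Availability = 6244 / 6357
Availability = 98.2224%

98.2224%


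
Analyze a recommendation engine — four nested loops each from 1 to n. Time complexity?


Reasoning: four levels of nesting
Complexity: O(n^4)

O(n^4)


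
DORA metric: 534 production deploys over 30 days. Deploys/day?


Formula: deployments per day = releases / days
= 534 / 30
= 17.8 deploys/day
(equivalently, 124.6 deploys/week)

17.8 deploys/day


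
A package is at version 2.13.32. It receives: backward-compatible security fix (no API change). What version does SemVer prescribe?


Current: 2.13.32
Change category: 'backward-compatible security fix (no API change)' → patch bump
SemVer rule: patch bump → increment PATCH (MAJOR and MINOR unchanged)
New: 2.13.33

2.13.33


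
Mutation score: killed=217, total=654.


Mutation score = killed / total * 100
Mutation score = 217 / 654 * 100
Mutation score = 33.18%

33.18%


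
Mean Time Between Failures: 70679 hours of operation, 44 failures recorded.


Formula: MTBF = Total operating time / Number of failures
MTBF = 70679 / 44
MTBF = 1606.34 hours

1606.34 hours


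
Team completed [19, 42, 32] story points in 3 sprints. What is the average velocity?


Formula: Avg velocity = Total points / Number of sprints
Points: [19, 42, 32]
Sum = 19 + 42 + 32 = 93
Avg velocity = 93 / 3 = 31.0 points/sprint

31.0 points/sprint


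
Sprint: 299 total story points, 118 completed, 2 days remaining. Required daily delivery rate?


Formula: Required rate = Remaining points / Days left
Remaining = 299 - 118 = 181 points
Required rate = 181 / 2 = 90.5 points/day

90.5 points/day


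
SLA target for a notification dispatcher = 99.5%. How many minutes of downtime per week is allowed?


Formula: allowed downtime = period * (100 - SLA) / 100
Period (week) = 10080 minutes
Unavailability fraction = (100 - 99.5) / 100
Allowed downtime = 10080 * (100 - 99.5) / 100
Allowed downtime = 50.4 minutes

50.4 minutes


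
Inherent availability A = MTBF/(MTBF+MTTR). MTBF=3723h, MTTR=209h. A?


Availability = MTBF / (MTBF + MTTR)
Availability = 3723 / (3723 + 209)
Availability = 3723 / 3932
Availability = 94.6846%

94.6846%


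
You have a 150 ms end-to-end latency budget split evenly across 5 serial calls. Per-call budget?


Formula: per_stage = total_budget / stages
per_stage = 150 / 5
per_stage = 30.0 ms

30.0 ms


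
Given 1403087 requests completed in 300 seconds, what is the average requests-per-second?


Formula: throughput = requests / seconds
throughput = 1403087 / 300
throughput = 4676.96 requests/second

4676.96 requests/second


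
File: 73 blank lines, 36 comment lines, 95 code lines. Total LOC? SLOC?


Total LOC = blank + comment + code
Total LOC = 73 + 36 + 95 = 204
SLOC (source only) = code = 95

Total LOC: 204, SLOC: 95


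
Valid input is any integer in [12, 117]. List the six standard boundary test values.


Range: [12, 117]
Boundaries: just below min, min, min+1, max-1, max, just above max
Values: [11, 12, 13, 116, 117, 118]

[11, 12, 13, 116, 117, 118]


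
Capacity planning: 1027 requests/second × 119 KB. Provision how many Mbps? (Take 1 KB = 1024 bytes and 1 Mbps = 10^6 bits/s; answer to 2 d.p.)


Formula: Mbps = payload_bytes * RPS * 8 / 1e6
Payload per request = 119 KB = 119 * 1024 = 121856 bytes
Total bytes/sec = 121856 * 1027 = 125146112
Total bits/sec = 125146112 * 8 = 1001168896
Mbps = 1001168896 / 1e6 = 1001.17

1001.17 Mbps


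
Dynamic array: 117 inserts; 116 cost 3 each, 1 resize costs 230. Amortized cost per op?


Formula: Amortized cost = Total cost / Operations
Total cost = (116 * 3) + (1 * 230)
Total cost = 348 + 230 = 578
Amortized = 578 / 117 = 4.9402

4.9402


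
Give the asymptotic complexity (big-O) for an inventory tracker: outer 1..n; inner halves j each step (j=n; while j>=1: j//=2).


Reasoning: n times log n
Complexity: O(n log n)

O(n log n)


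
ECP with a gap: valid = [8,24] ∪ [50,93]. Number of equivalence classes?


Valid ranges: [8,24] and [50,93]
Class 1: x < 8 — invalid
Class 2: 8 ≤ x ≤ 24 — valid
Class 3: 24 < x < 50 — invalid (gap between ranges)
Class 4: 50 ≤ x ≤ 93 — valid
Class 5: x > 93 — invalid
Total equivalence classes: 5

5 equivalence classes


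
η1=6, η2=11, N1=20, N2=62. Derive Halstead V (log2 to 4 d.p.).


Formula: V = N * log2(η), where N = N1 + N2 and η = η1 + η2
η = 6 + 11 = 17
N = 20 + 62 = 82
log2(17) ≈ 4.0875
V = 82 * 4.0875 = 335.18

335.18


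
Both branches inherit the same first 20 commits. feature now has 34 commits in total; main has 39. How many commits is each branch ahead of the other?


Common ancestor: commit #20
feature commits after divergence: 34 - 20 = 14
main commits after divergence: 39 - 20 = 19
feature is 14 commits ahead of main
main is 19 commits ahead of feature

feature ahead: 14, main ahead: 19


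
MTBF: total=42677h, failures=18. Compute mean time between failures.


Formula: MTBF = Total operating time / Number of failures
MTBF = 42677 / 18
MTBF = 2370.94 hours

2370.94 hours


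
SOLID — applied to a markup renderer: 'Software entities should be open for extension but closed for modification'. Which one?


This describes the Open/Closed Principle (OCP)

Open/Closed Principle (OCP)


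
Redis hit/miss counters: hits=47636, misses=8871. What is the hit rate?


Formula: hit rate = hits / (hits + misses) * 100
hit rate = 47636 / (47636 + 8871) * 100
hit rate = 47636 / 56507 * 100
hit rate = 84.3%

84.3%


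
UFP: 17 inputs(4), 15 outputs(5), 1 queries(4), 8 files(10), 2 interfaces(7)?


UFP = EI*4 + EO*5 + EQ*4 + ILF*10 + EIF*7
UFP = 17*4 + 15*5 + 1*4 + 8*10 + 2*7
UFP = 68 + 75 + 4 + 80 + 14
UFP = 241

241


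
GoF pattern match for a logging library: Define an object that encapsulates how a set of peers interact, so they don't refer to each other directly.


This matches the Mediator pattern

Mediator


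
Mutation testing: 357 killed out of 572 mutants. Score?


Mutation score = killed / total * 100
Mutation score = 357 / 572 * 100
Mutation score = 62.41%

62.41%


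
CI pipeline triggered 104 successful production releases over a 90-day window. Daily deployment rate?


Formula: deployments per day = releases / days
= 104 / 90
= 1.156 deploys/day
(equivalently, 8.09 deploys/week)

1.156 deploys/day


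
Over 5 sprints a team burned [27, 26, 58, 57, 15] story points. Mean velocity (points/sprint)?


Formula: Avg velocity = Total points / Number of sprints
Points: [27, 26, 58, 57, 15]
Sum = 27 + 26 + 58 + 57 + 15 = 183
Avg velocity = 183 / 5 = 36.6 points/sprint

36.6 points/sprint


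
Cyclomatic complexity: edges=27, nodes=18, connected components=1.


Formula: V(G) = E - N + 2P
V(G) = 27 - 18 + 2*1
V(G) = 9 + 2
V(G) = 11

11


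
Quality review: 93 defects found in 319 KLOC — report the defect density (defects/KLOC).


Defect density = defects / KLOC
Defect density = 93 / 319
Defect density = 0.292 defects/KLOC

0.292 defects/KLOC


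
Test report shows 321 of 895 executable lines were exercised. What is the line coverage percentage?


Coverage = covered / total * 100
Coverage = 321 / 895 * 100
Coverage = 35.87%

35.87%


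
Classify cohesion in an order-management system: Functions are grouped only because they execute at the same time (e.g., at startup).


Reasoning: Related by timing only
Type: Temporal cohesion

Temporal cohesion


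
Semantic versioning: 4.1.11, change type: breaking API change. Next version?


Current: 4.1.11
Change category: 'breaking API change' → major bump
SemVer rule: major bump → increment MAJOR, reset MINOR and PATCH to 0
New: 5.0.0

5.0.0


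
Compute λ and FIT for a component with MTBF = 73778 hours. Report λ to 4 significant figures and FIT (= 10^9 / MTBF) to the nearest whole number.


Formula: λ = 1 / MTBF; FIT = λ × 1e9 = 1e9 / MTBF
λ = 1 / 73778 ≈ 1.355e-05 failures/hour
FIT = 1e9 / 73778 ≈ 13554 failures per 1e9 hours (nearest whole number)

λ = 1.355e-05 /h, FIT = 13554


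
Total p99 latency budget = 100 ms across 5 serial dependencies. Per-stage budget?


Formula: per_stage = total_budget / stages
per_stage = 100 / 5
per_stage = 20.0 ms

20.0 ms


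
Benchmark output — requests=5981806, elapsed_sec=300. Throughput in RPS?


Formula: throughput = requests / seconds
throughput = 5981806 / 300
throughput = 19939.35 requests/second

19939.35 requests/second


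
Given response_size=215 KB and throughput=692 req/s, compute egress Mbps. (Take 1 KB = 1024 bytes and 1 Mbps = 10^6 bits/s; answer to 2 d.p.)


Formula: Mbps = payload_bytes * RPS * 8 / 1e6
Payload per request = 215 KB = 215 * 1024 = 220160 bytes
Total bytes/sec = 220160 * 692 = 152350720
Total bits/sec = 152350720 * 8 = 1218805760
Mbps = 1218805760 / 1e6 = 1218.81

1218.81 Mbps


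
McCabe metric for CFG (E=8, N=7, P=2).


Formula: V(G) = E - N + 2P
V(G) = 8 - 7 + 2*2
V(G) = 1 + 4
V(G) = 5

5


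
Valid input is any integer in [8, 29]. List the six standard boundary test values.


Range: [8, 29]
Boundaries: just below min, min, min+1, max-1, max, just above max
Values: [7, 8, 9, 28, 29, 30]

[7, 8, 9, 28, 29, 30]


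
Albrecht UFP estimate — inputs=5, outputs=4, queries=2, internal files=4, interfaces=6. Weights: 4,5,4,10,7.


UFP = EI*4 + EO*5 + EQ*4 + ILF*10 + EIF*7
UFP = 5*4 + 4*5 + 2*4 + 4*10 + 6*7
UFP = 20 + 20 + 8 + 40 + 42
UFP = 130

130


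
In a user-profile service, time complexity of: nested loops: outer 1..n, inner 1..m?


Reasoning: product of independent bounds
Complexity: O(n*m)

O(n*m)


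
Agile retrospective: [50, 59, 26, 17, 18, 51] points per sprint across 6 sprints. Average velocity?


Formula: Avg velocity = Total points / Number of sprints
Points: [50, 59, 26, 17, 18, 51]
Sum = 50 + 59 + 26 + 17 + 18 + 51 = 221
Avg velocity = 221 / 6 = 36.83 points/sprint

36.83 points/sprint


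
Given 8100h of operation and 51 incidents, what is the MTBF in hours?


Formula: MTBF = Total operating time / Number of failures
MTBF = 8100 / 51
MTBF = 158.82 hours

158.82 hours


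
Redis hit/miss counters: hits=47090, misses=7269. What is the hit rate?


Formula: hit rate = hits / (hits + misses) * 100
hit rate = 47090 / (47090 + 7269) * 100
hit rate = 47090 / 54359 * 100
hit rate = 86.63%

86.63%


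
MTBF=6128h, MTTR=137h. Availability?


Availability = MTBF / (MTBF + MTTR)
Availability = 6128 / (6128 + 137)
Availability = 6128 / 6265
Availability = 97.8132%

97.8132%


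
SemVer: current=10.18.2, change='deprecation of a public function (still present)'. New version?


Current: 10.18.2
Change category: 'deprecation of a public function (still present)' → minor bump
SemVer rule: minor bump → increment MINOR, reset PATCH to 0 (MAJOR unchanged)
New: 10.19.0

10.19.0


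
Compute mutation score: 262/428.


Mutation score = killed / total * 100
Mutation score = 262 / 428 * 100
Mutation score = 61.21%

61.21%


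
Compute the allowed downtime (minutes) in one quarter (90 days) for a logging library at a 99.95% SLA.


Formula: allowed downtime = period * (100 - SLA) / 100
Period (quarter (90 days)) = 129600 minutes
Unavailability fraction = (100 - 99.95) / 100
Allowed downtime = 129600 * (100 - 99.95) / 100
Allowed downtime = 64.8 minutes

64.8 minutes


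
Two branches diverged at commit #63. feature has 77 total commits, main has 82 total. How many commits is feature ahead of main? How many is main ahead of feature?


Common ancestor: commit #63
feature commits after divergence: 77 - 63 = 14
main commits after divergence: 82 - 63 = 19
feature is 14 commits ahead of main
main is 19 commits ahead of feature

feature ahead: 14, main ahead: 19


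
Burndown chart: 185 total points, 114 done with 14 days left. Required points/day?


Formula: Required rate = Remaining points / Days left
Remaining = 185 - 114 = 71 points
Required rate = 71 / 14 = 5.07 points/day

5.07 points/day


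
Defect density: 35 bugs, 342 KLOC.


Defect density = defects / KLOC
Defect density = 35 / 342
Defect density = 0.102 defects/KLOC

0.102 defects/KLOC


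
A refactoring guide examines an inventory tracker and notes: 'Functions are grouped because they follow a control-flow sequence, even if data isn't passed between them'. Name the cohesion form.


Reasoning: Grouped by order of execution within a routine, not by data flow
Type: Procedural cohesion

Procedural cohesion


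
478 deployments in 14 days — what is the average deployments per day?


Formula: deployments per day = releases / days
= 478 / 14
= 34.143 deploys/day
(equivalently, 239.0 deploys/week)

34.143 deploys/day


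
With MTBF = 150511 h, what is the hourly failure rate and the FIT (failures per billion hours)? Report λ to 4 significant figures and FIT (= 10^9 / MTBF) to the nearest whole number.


Formula: λ = 1 / MTBF; FIT = λ × 1e9 = 1e9 / MTBF
λ = 1 / 150511 ≈ 6.644e-06 failures/hour
FIT = 1e9 / 150511 ≈ 6644 failures per 1e9 hours (nearest whole number)

λ = 6.644e-06 /h, FIT = 6644


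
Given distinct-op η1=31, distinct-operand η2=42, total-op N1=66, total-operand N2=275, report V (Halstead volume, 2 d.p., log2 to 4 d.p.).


Formula: V = N * log2(η), where N = N1 + N2 and η = η1 + η2
η = 31 + 42 = 73
N = 66 + 275 = 341
log2(73) ≈ 6.1898
V = 341 * 6.1898 = 2110.72

2110.72


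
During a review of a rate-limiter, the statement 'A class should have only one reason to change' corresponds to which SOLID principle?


This describes the Single Responsibility Principle (SRP)

Single Responsibility Principle (SRP)


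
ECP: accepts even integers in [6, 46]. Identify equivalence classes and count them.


Constraint: even integers in [6, 46]
Class 1: x < 6 — out-of-range invalid
Class 2: x in [6,46] but odd — wrong type invalid
Class 3: x in [6,46] and even — valid
Class 4: x > 46 — out-of-range invalid
Total equivalence classes: 4

4 equivalence classes


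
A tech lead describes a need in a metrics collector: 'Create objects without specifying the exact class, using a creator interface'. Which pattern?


This matches the Factory Method pattern

Factory Method


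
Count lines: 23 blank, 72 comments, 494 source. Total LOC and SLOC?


Total LOC = blank + comment + code
Total LOC = 23 + 72 + 494 = 589
SLOC (source only) = code = 494

Total LOC: 589, SLOC: 494


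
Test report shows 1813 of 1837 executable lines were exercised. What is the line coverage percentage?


Coverage = covered / total * 100
Coverage = 1813 / 1837 * 100
Coverage = 98.69%

98.69%


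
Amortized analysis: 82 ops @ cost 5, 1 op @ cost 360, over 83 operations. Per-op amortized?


Formula: Amortized cost = Total cost / Operations
Total cost = (82 * 5) + (1 * 360)
Total cost = 410 + 360 = 770
Amortized = 770 / 83 = 9.2771

9.2771


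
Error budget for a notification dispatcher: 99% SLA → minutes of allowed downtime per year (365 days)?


Formula: allowed downtime = period * (100 - SLA) / 100
Period (year (365 days)) = 525600 minutes
Unavailability fraction = (100 - 99.0) / 100
Allowed downtime = 525600 * (100 - 99.0) / 100
Allowed downtime = 5256.0 minutes

5256.0 minutes


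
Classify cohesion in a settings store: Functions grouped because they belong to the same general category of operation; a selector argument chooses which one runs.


Reasoning: Grouped by category of activity, not by data or sequence
Type: Logical cohesion

Logical cohesion


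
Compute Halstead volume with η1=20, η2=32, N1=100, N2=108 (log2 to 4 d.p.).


Formula: V = N * log2(η), where N = N1 + N2 and η = η1 + η2
η = 20 + 32 = 52
N = 100 + 108 = 208
log2(52) ≈ 5.7004
V = 208 * 5.7004 = 1185.68

1185.68


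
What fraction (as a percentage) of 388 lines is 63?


Coverage = covered / total * 100
Coverage = 63 / 388 * 100
Coverage = 16.24%

16.24%


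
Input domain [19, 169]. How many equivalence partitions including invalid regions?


Valid range: [19, 169]
Class 1: x < 19 — invalid
Class 2: 19 ≤ x ≤ 169 — valid
Class 3: x > 169 — invalid
Total equivalence classes: 3

3 equivalence classes


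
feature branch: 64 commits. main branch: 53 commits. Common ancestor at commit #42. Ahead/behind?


Common ancestor: commit #42
feature commits after divergence: 64 - 42 = 22
main commits after divergence: 53 - 42 = 11
feature is 22 commits ahead of main
main is 11 commits ahead of feature

feature ahead: 22, main ahead: 11


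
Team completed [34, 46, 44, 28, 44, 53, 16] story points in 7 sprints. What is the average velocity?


Formula: Avg velocity = Total points / Number of sprints
Points: [34, 46, 44, 28, 44, 53, 16]
Sum = 34 + 46 + 44 + 28 + 44 + 53 + 16 = 265
Avg velocity = 265 / 7 = 37.86 points/sprint

37.86 points/sprint


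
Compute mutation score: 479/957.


Mutation score = killed / total * 100
Mutation score = 479 / 957 * 100
Mutation score = 50.05%

50.05%


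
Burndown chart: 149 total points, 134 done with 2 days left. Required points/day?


Formula: Required rate = Remaining points / Days left
Remaining = 149 - 134 = 15 points
Required rate = 15 / 2 = 7.5 points/day

7.5 points/day


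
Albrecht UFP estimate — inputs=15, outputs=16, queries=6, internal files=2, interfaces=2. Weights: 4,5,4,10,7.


UFP = EI*4 + EO*5 + EQ*4 + ILF*10 + EIF*7
UFP = 15*4 + 16*5 + 6*4 + 2*10 + 2*7
UFP = 60 + 80 + 24 + 20 + 14
UFP = 198

198


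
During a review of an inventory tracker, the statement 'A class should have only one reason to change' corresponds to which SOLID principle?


This describes the Single Responsibility Principle (SRP)

Single Responsibility Principle (SRP)


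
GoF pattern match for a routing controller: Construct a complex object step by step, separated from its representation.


This matches the Builder pattern

Builder


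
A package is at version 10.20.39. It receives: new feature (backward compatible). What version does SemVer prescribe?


Current: 10.20.39
Change category: 'new feature (backward compatible)' → minor bump
SemVer rule: minor bump → increment MINOR, reset PATCH to 0 (MAJOR unchanged)
New: 10.21.0

10.21.0


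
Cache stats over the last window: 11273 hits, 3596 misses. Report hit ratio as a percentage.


Formula: hit rate = hits / (hits + misses) * 100
hit rate = 11273 / (11273 + 3596) * 100
hit rate = 11273 / 14869 * 100
hit rate = 75.82%

75.82%


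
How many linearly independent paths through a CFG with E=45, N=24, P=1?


Formula: V(G) = E - N + 2P
V(G) = 45 - 24 + 2*1
V(G) = 21 + 2
V(G) = 23

23


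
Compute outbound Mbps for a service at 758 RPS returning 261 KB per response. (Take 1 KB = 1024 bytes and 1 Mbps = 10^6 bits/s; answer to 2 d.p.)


Formula: Mbps = payload_bytes * RPS * 8 / 1e6
Payload per request = 261 KB = 261 * 1024 = 267264 bytes
Total bytes/sec = 267264 * 758 = 202586112
Total bits/sec = 202586112 * 8 = 1620688896
Mbps = 1620688896 / 1e6 = 1620.69

1620.69 Mbps


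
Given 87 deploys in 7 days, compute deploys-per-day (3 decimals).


Formula: deployments per day = releases / days
= 87 / 7
= 12.429 deploys/day
(equivalently, 87.0 deploys/week)

12.429 deploys/day


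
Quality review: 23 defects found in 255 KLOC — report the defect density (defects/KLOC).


Defect density = defects / KLOC
Defect density = 23 / 255
Defect density = 0.09 defects/KLOC

0.09 defects/KLOC


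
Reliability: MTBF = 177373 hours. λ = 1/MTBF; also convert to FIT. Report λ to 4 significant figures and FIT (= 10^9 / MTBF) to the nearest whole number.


Formula: λ = 1 / MTBF; FIT = λ × 1e9 = 1e9 / MTBF
λ = 1 / 177373 ≈ 5.638e-06 failures/hour
FIT = 1e9 / 177373 ≈ 5638 failures per 1e9 hours (nearest whole number)

λ = 5.638e-06 /h, FIT = 5638


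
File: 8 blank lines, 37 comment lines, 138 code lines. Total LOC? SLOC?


Total LOC = blank + comment + code
Total LOC = 8 + 37 + 138 = 183
SLOC (source only) = code = 138

Total LOC: 183, SLOC: 138


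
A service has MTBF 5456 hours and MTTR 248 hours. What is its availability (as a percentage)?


Availability = MTBF / (MTBF + MTTR)
Availability = 5456 / (5456 + 248)
Availability = 5456 / 5704
Availability = 95.6522%

95.6522%


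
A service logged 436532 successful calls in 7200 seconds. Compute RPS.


Formula: throughput = requests / seconds
throughput = 436532 / 7200
throughput = 60.63 requests/second

60.63 requests/second


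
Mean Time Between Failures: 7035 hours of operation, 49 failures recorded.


Formula: MTBF = Total operating time / Number of failures
MTBF = 7035 / 49
MTBF = 143.57 hours

143.57 hours


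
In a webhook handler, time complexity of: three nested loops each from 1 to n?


Reasoning: three levels of nesting over n
Complexity: O(n^3)

O(n^3)


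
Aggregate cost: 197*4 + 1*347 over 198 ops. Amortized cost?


Formula: Amortized cost = Total cost / Operations
Total cost = (197 * 4) + (1 * 347)
Total cost = 788 + 347 = 1135
Amortized = 1135 / 198 = 5.7323

5.7323


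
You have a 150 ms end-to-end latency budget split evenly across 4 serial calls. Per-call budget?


Formula: per_stage = total_budget / stages
per_stage = 150 / 4
per_stage = 37.5 ms

37.5 ms


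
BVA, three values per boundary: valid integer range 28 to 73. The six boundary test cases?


Range: [28, 73]
Boundaries: just below min, min, min+1, max-1, max, just above max
Values: [27, 28, 29, 72, 73, 74]

[27, 28, 29, 72, 73, 74]


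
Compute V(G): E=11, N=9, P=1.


Formula: V(G) = E - N + 2P
V(G) = 11 - 9 + 2*1
V(G) = 2 + 2
V(G) = 4

4


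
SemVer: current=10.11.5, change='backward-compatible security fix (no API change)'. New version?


Current: 10.11.5
Change category: 'backward-compatible security fix (no API change)' → patch bump
SemVer rule: patch bump → increment PATCH (MAJOR and MINOR unchanged)
New: 10.11.6

10.11.6


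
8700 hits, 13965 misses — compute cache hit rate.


Formula: hit rate = hits / (hits + misses) * 100
hit rate = 8700 / (8700 + 13965) * 100
hit rate = 8700 / 22665 * 100
hit rate = 38.39%

38.39%


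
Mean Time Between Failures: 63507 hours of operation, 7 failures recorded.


Formula: MTBF = Total operating time / Number of failures
MTBF = 63507 / 7
MTBF = 9072.43 hours

9072.43 hours


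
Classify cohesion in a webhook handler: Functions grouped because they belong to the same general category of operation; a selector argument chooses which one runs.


Reasoning: Grouped by category of activity, not by data or sequence
Type: Logical cohesion

Logical cohesion


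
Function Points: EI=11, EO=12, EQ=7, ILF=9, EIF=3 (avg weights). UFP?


UFP = EI*4 + EO*5 + EQ*4 + ILF*10 + EIF*7
UFP = 11*4 + 12*5 + 7*4 + 9*10 + 3*7
UFP = 44 + 60 + 28 + 90 + 21
UFP = 243

243


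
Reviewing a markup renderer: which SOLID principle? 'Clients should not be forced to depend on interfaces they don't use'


This describes the Interface Segregation Principle (ISP)

Interface Segregation Principle (ISP)


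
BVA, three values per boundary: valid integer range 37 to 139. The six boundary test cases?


Range: [37, 139]
Boundaries: just below min, min, min+1, max-1, max, just above max
Values: [36, 37, 38, 138, 139, 140]

[36, 37, 38, 138, 139, 140]


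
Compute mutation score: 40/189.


Mutation score = killed / total * 100
Mutation score = 40 / 189 * 100
Mutation score = 21.16%

21.16%


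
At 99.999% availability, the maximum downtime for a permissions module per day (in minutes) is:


Formula: allowed downtime = period * (100 - SLA) / 100
Period (day) = 1440 minutes
Unavailability fraction = (100 - 99.999) / 100
Allowed downtime = 1440 * (100 - 99.999) / 100
Allowed downtime = 0.0144 minutes

0.0144 minutes


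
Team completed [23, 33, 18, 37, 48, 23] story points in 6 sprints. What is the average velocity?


Formula: Avg velocity = Total points / Number of sprints
Points: [23, 33, 18, 37, 48, 23]
Sum = 23 + 33 + 18 + 37 + 48 + 23 = 182
Avg velocity = 182 / 6 = 30.33 points/sprint

30.33 points/sprint


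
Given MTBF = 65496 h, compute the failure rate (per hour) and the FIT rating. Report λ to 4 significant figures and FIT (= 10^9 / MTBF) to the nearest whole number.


Formula: λ = 1 / MTBF; FIT = λ × 1e9 = 1e9 / MTBF
λ = 1 / 65496 ≈ 1.527e-05 failures/hour
FIT = 1e9 / 65496 ≈ 15268 failures per 1e9 hours (nearest whole number)

λ = 1.527e-05 /h, FIT = 15268


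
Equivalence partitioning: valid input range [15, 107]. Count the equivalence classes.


Valid range: [15, 107]
Class 1: x < 15 — invalid
Class 2: 15 ≤ x ≤ 107 — valid
Class 3: x > 107 — invalid
Total equivalence classes: 3

3 equivalence classes


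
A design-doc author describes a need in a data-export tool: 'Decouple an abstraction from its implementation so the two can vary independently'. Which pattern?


This matches the Bridge pattern

Bridge


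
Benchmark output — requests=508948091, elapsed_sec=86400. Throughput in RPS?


Formula: throughput = requests / seconds
throughput = 508948091 / 86400
throughput = 5890.6 requests/second

5890.6 requests/second


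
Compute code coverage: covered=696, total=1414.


Coverage = covered / total * 100
Coverage = 696 / 1414 * 100
Coverage = 49.22%

49.22%


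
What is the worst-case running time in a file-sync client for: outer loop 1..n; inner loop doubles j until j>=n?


Reasoning: linear outer times logarithmic inner
Complexity: O(n log n)

O(n log n)


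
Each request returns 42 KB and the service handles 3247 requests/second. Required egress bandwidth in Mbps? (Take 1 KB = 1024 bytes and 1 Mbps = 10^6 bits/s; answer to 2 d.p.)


Formula: Mbps = payload_bytes * RPS * 8 / 1e6
Payload per request = 42 KB = 42 * 1024 = 43008 bytes
Total bytes/sec = 43008 * 3247 = 139646976
Total bits/sec = 139646976 * 8 = 1117175808
Mbps = 1117175808 / 1e6 = 1117.18

1117.18 Mbps


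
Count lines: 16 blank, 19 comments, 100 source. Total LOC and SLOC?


Total LOC = blank + comment + code
Total LOC = 16 + 19 + 100 = 135
SLOC (source only) = code = 100

Total LOC: 135, SLOC: 100


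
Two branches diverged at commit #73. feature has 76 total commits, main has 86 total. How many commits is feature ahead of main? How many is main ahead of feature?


Common ancestor: commit #73
feature commits after divergence: 76 - 73 = 3
main commits after divergence: 86 - 73 = 13
feature is 3 commits ahead of main
main is 13 commits ahead of feature

feature ahead: 3, main ahead: 13


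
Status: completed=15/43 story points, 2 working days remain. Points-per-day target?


Formula: Required rate = Remaining points / Days left
Remaining = 43 - 15 = 28 points
Required rate = 28 / 2 = 14.0 points/day

14.0 points/day


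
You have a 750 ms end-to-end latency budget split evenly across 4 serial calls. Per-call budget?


Formula: per_stage = total_budget / stages
per_stage = 750 / 4
per_stage = 187.5 ms

187.5 ms


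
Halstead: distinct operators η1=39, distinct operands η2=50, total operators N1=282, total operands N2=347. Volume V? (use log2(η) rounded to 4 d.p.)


Formula: V = N * log2(η), where N = N1 + N2 and η = η1 + η2
η = 39 + 50 = 89
N = 282 + 347 = 629
log2(89) ≈ 6.4757
V = 629 * 6.4757 = 4073.22

4073.22


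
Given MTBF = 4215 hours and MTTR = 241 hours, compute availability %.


Availability = MTBF / (MTBF + MTTR)
Availability = 4215 / (4215 + 241)
Availability = 4215 / 4456
Availability = 94.5916%

94.5916%


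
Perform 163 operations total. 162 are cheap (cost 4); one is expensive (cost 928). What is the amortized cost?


Formula: Amortized cost = Total cost / Operations
Total cost = (162 * 4) + (1 * 928)
Total cost = 648 + 928 = 1576
Amortized = 1576 / 163 = 9.6687

9.6687


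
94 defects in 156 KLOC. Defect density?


Defect density = defects / KLOC
Defect density = 94 / 156
Defect density = 0.603 defects/KLOC

0.603 defects/KLOC
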